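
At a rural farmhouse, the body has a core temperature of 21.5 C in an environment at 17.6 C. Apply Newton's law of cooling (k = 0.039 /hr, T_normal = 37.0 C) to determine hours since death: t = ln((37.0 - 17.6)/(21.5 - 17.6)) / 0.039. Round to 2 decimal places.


Using Newton's law of cooling:
t = ln((T_normal - T_ambient) / (T_body - T_ambient)) / k
T_normal - T_ambient = 19.4
T_body - T_ambient = 3.9
Ratio = 4.974359
ln(ratio) = 1.604297
t = 1.604297 / 0.039 = 41.14 hours

41.14


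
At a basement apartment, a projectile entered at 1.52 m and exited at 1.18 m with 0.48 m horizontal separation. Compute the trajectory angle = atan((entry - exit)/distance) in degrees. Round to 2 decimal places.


Bullet trajectory angle:
Height difference = 1.52 - 1.18 = 0.34 m
angle = atan(0.34 / 0.48)
angle = atan(0.708333)
angle = 35.31 degrees

35.31


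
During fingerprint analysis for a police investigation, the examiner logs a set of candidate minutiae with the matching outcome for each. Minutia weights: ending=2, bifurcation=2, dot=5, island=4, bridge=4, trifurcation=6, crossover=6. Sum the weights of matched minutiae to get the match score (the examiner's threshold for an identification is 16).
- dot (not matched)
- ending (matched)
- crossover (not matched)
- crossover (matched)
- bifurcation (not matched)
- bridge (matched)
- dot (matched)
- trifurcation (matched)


Weighted minutiae match score:
  dot: not matched, +0
  ending: matched, +2 (running total 2)
  crossover: not matched, +0
  crossover: matched, +6 (running total 8)
  bifurcation: not matched, +0
  bridge: matched, +4 (running total 12)
  dot: matched, +5 (running total 17)
  trifurcation: matched, +6 (running total 23)
Total score = 23
Threshold = 16; verdict = identification

23


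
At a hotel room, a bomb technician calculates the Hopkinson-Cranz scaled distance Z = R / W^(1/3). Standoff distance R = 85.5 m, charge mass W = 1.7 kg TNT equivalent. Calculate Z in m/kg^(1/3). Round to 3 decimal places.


Scaled distance calculation:
W^(1/3) = 1.7^(1/3) = 1.193483
Z = R / W^(1/3) = 85.5 / 1.193483
Z = 71.639 m/kg^(1/3)

71.639


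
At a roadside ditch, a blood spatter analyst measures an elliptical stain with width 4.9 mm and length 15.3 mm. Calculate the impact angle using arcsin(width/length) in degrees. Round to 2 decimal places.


Blood spatter impact angle calculation:
width / length = 4.9 / 15.3 = 0.320261
angle = arcsin(0.320261)
angle = 18.68 degrees

18.68


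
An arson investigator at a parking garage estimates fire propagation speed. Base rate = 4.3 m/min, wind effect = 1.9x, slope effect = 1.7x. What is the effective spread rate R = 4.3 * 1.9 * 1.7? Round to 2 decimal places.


Fire spread rate calculation:
R = R0 * wind_factor * slope_factor
= 4.3 * 1.9 * 1.7
= 8.17 * 1.7
= 13.89 m/min

13.89


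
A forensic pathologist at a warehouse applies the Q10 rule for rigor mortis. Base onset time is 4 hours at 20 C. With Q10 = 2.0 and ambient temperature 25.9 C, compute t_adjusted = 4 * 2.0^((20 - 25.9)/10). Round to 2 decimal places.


Rigor mortis time adjustment:
Exponent = (T_ref - T_actual) / 10 = (20 - 25.9) / 10 = -0.59
Q10 factor = 2.0^-0.59 = 0.66434
t_adjusted = 4 * 0.66434 = 2.66 hours

2.66


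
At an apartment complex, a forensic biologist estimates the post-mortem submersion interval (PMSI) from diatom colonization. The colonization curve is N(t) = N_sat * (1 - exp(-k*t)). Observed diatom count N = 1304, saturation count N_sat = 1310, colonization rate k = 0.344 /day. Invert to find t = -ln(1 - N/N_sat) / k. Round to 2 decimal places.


PMSI from diatom colonization curve:
N / N_sat = 1304 / 1310 = 0.99542
1 - N/N_sat = 0.00458
ln(1 - N/N_sat) = -5.386056
t = -ln(1 - N/N_sat) / k = -(-5.386056) / 0.344 = 15.66 days

15.66


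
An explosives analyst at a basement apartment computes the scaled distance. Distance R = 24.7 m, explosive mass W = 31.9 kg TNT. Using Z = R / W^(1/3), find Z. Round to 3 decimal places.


Scaled distance calculation:
W^(1/3) = 31.9^(1/3) = 3.171492
Z = R / W^(1/3) = 24.7 / 3.171492
Z = 7.788 m/kg^(1/3)

7.788


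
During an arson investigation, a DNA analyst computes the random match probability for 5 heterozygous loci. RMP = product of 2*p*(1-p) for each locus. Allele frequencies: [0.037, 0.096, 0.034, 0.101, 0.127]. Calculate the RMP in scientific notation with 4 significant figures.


Computing RMP for 5 loci:
Locus 1: 2 * 0.037 * 0.963 = 0.071262
Locus 2: 2 * 0.096 * 0.904 = 0.173568
Locus 3: 2 * 0.034 * 0.966 = 0.065688
Locus 4: 2 * 0.101 * 0.899 = 0.181598
Locus 5: 2 * 0.127 * 0.873 = 0.221742
RMP = 3.272e-05

3.272e-05


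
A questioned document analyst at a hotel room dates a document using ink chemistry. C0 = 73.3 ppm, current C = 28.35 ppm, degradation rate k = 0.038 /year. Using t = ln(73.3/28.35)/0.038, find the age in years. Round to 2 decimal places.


Document age estimation:
C0/C = 73.3 / 28.35 = 2.585538
ln(C0/C) = 0.949934
t = 0.949934 / 0.038 = 25.00 years

25.00


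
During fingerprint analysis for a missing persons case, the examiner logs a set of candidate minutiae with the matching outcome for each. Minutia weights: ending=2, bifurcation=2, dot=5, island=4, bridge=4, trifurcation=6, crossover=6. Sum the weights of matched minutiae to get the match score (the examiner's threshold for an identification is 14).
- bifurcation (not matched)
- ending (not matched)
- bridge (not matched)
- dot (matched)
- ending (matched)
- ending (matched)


Weighted minutiae match score:
  bifurcation: not matched, +0
  ending: not matched, +0
  bridge: not matched, +0
  dot: matched, +5 (running total 5)
  ending: matched, +2 (running total 7)
  ending: matched, +2 (running total 9)
Total score = 9
Threshold = 14; verdict = inconclusive

9


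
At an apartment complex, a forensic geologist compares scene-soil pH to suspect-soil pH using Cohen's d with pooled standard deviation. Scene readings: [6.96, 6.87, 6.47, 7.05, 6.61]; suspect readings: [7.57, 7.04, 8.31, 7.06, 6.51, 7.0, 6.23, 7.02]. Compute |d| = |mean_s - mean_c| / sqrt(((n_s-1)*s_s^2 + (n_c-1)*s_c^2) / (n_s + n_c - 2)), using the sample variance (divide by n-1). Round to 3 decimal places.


Pooled-variance Cohen's d for soil pH comparison:
Scene mean = 33.96 / 5 = 6.792
Suspect mean = 56.74 / 8 = 7.0925
Scene sample variance s_s^2 = 0.05942
Suspect sample variance s_c^2 = 0.401593
Pooled variance = ((n_s-1)*s_s^2 + (n_c-1)*s_c^2) / (n_s + n_c - 2) = 0.277166
Pooled SD = sqrt(0.277166) = 0.526466
Mean difference = -0.3005
|d| = |-0.3005| / 0.526466 = 0.571

0.571


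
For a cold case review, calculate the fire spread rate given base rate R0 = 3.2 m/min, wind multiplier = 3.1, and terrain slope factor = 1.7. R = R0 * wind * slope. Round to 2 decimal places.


Fire spread rate calculation:
R = R0 * wind_factor * slope_factor
= 3.2 * 3.1 * 1.7
= 9.92 * 1.7
= 16.86 m/min

16.86


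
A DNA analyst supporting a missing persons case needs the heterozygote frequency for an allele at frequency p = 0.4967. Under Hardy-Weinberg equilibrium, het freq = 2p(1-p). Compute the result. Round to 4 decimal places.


Hardy-Weinberg heterozygote frequency:
q = 1 - p = 1 - 0.4967 = 0.5033
2pq = 2 * 0.4967 * 0.5033 = 0.5000

0.5000


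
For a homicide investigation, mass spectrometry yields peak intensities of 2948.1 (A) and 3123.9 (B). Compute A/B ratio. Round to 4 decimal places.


Spectral peak ratio:
Peak A = 2948.1 counts
Peak B = 3123.9 counts
Ratio = 2948.1 / 3123.9 = 0.9437

0.9437


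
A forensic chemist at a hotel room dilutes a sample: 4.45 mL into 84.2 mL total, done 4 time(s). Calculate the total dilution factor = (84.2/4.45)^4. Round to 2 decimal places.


Dilution factor calculation:
Single dilution = V_total / V_sample = 84.2 / 4.45 ≈ 18.921348
Number of dilutions = 4
Total DF = (84.2 / 4.45)^4 (full precision, rounded at the end) = 128176.47

128176.47


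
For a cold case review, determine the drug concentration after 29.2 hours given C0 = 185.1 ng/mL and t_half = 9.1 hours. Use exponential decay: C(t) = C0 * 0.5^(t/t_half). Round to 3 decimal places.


Drug concentration decay:
Number of half-lives = t / t_half = 29.2 / 9.1 = 3.208791
Decay factor = 0.5^3.208791 = 0.10815775
C(t) = 185.1 * 0.10815775 = 20.020 ng/mL

20.020


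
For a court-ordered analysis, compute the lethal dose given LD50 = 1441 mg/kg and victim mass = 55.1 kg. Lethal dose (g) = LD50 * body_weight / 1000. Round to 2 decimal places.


Lethal dose calculation:
Lethal dose = LD50 * body_weight / 1000
= 1441 * 55.1 / 1000
= 79399.1 / 1000
= 79.40 g

79.40


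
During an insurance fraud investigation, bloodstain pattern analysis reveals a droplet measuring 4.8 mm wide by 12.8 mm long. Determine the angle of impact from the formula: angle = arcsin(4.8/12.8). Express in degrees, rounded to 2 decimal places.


Blood spatter impact angle calculation:
width / length = 4.8 / 12.8 = 0.375
angle = arcsin(0.375)
angle = 22.02 degrees

22.02


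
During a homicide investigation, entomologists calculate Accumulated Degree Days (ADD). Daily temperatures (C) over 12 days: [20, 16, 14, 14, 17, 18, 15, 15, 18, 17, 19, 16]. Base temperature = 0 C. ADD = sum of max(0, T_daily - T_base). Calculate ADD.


Computing ADD day by day:
Day 1: max(0, 20 - 0) = 20
Day 2: max(0, 16 - 0) = 16
Day 3: max(0, 14 - 0) = 14
Day 4: max(0, 14 - 0) = 14
Day 5: max(0, 17 - 0) = 17
Day 6: max(0, 18 - 0) = 18
Day 7: max(0, 15 - 0) = 15
Day 8: max(0, 15 - 0) = 15
Day 9: max(0, 18 - 0) = 18
Day 10: max(0, 17 - 0) = 17
Day 11: max(0, 19 - 0) = 19
Day 12: max(0, 16 - 0) = 16
Total ADD = 199

199


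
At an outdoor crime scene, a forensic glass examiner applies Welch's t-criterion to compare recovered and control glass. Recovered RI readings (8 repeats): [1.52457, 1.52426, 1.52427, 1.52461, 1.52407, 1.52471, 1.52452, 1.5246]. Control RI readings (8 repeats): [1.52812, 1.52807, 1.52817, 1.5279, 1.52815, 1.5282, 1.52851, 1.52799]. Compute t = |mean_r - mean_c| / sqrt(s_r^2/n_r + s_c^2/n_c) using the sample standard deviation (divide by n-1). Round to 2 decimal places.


Welch's t-criterion for glass RI comparison:
Recovered mean = sum / n_r = 12.19561 / 8 = 1.5244513
Control mean = sum / n_c = 12.22511 / 8 = 1.5281388
Recovered sample variance s_r^2 = 4.96982e-08
Control sample variance s_c^2 = 3.24125e-08
Welch SE (unpooled) = sqrt(s_r^2/n_r + s_c^2/n_c) = sqrt(6.21228e-09 + 4.05156e-09) = sqrt(1.02638e-08) = 0.00010131
|mean_r - mean_c| = 0.0036875
t = 0.0036875 / 0.00010131 = 36.40

36.40


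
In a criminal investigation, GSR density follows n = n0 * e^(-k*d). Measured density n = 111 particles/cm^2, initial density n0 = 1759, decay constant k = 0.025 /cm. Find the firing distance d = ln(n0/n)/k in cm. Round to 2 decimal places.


GSR distance calculation:
n0/n = 1759 / 111 = 15.846847
ln(n0/n) = 2.762971
d = 2.762971 / 0.025 = 110.52 cm

110.52


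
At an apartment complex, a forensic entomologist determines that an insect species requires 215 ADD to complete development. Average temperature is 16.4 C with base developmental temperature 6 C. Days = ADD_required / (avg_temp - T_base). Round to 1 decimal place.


Insect development time:
Effective temperature = avg_temp - T_base = 16.4 - 6 = 10.4 C
Days = ADD / effective_temp = 215 / 10.4 = 20.7 days

20.7


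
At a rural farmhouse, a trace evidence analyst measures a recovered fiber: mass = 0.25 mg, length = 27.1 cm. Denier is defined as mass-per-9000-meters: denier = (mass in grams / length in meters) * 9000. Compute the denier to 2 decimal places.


Denier calculation:
Mass in grams = 0.25 mg / 1000 = 0.00025 g
Length in meters = 27.1 cm / 100 = 0.271 m
Linear density = mass / length = 0.00025 / 0.271 = 0.00092251 g/m
Denier = (g/m) * 9000 = 0.00092251 * 9000 = 8.30

8.30


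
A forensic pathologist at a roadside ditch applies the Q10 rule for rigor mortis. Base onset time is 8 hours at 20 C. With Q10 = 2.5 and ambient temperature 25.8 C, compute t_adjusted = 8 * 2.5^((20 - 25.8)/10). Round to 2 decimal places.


Rigor mortis time adjustment:
Exponent = (T_ref - T_actual) / 10 = (20 - 25.8) / 10 = -0.58
Q10 factor = 2.5^-0.58 = 0.58775
t_adjusted = 8 * 0.58775 = 4.70 hours

4.70


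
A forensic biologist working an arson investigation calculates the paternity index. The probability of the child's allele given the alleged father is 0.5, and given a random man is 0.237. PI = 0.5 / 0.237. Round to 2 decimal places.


Paternity Index calculation:
PI = P(allele|father) / P(allele|random)
PI = 0.5 / 0.237
PI = 2.11

2.11


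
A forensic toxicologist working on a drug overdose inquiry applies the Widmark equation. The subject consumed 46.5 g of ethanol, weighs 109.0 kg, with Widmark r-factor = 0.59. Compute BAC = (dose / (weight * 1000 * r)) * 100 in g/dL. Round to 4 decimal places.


Applying the Widmark formula:
BAC = (dose_g / (body_wt * 1000 * r)) * 100
Denominator = 109.0 * 1000 * 0.59 = 64310
BAC = (46.5 / 64310) * 100
BAC = 0.0723 g/dL

0.0723


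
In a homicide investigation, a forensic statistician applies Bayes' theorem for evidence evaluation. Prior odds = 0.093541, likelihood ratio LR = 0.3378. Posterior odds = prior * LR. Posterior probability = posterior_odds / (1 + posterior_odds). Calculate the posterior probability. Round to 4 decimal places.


Bayesian evidence evaluation:
Posterior odds = prior_odds * LR = 0.093541 * 0.3378 = 0.03159815
Posterior probability = posterior_odds / (1 + posterior_odds)
= 0.03159815 / (1 + 0.03159815)
= 0.03159815 / 1.03159815
= 0.0306

0.0306


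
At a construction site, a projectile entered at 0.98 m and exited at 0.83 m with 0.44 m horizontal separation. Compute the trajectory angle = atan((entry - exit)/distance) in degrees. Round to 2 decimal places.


Bullet trajectory angle:
Height difference = 0.98 - 0.83 = 0.15 m
angle = atan(0.15 / 0.44)
angle = atan(0.340909)
angle = 18.82 degrees

18.82


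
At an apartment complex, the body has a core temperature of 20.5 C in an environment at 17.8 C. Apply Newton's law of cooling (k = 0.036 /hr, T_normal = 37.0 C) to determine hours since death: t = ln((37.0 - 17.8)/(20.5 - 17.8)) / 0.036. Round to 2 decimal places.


Using Newton's law of cooling:
t = ln((T_normal - T_ambient) / (T_body - T_ambient)) / k
T_normal - T_ambient = 19.2
T_body - T_ambient = 2.7
Ratio = 7.111111
ln(ratio) = 1.961658
t = 1.961658 / 0.036 = 54.49 hours

54.49


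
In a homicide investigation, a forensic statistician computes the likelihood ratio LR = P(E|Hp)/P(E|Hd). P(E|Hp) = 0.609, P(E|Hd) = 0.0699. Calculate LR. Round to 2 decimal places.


Likelihood ratio calculation:
LR = P(E|Hp) / P(E|Hd)
LR = 0.609 / 0.0699
LR = 8.71

8.71


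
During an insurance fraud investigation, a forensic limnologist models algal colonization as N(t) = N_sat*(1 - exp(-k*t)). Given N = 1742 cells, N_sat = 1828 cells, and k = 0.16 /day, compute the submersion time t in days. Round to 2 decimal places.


PMSI from diatom colonization curve:
N / N_sat = 1742 / 1828 = 0.952954
1 - N/N_sat = 0.047046
ln(1 - N/N_sat) = -3.056629
t = -ln(1 - N/N_sat) / k = -(-3.056629) / 0.16 = 19.10 days

19.10


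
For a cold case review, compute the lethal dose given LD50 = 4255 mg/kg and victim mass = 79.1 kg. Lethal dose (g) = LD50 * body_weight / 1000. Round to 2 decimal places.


Lethal dose calculation:
Lethal dose = LD50 * body_weight / 1000
= 4255 * 79.1 / 1000
= 336570.5 / 1000
= 336.57 g

336.57


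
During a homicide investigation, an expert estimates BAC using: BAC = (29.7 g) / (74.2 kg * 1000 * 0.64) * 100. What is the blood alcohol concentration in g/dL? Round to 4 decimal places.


Applying the Widmark formula:
BAC = (dose_g / (body_wt * 1000 * r)) * 100
Denominator = 74.2 * 1000 * 0.64 = 47488
BAC = (29.7 / 47488) * 100
BAC = 0.0625 g/dL

0.0625


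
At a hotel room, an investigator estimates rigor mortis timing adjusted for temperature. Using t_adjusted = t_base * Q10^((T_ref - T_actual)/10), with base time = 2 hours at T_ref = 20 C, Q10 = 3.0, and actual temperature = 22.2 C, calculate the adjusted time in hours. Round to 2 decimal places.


Rigor mortis time adjustment:
Exponent = (T_ref - T_actual) / 10 = (20 - 22.2) / 10 = -0.22
Q10 factor = 3.0^-0.22 = 0.7853
t_adjusted = 2 * 0.7853 = 1.57 hours

1.57


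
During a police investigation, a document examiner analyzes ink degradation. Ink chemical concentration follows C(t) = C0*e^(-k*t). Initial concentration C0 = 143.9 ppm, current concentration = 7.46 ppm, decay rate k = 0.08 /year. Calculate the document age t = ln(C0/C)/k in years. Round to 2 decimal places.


Document age estimation:
C0/C = 143.9 / 7.46 = 19.289544
ln(C0/C) = 2.959563
t = 2.959563 / 0.08 = 36.99 years

36.99


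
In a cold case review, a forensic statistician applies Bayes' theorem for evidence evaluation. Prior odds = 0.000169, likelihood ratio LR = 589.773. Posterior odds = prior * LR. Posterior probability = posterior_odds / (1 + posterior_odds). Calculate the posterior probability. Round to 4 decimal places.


Bayesian evidence evaluation:
Posterior odds = prior_odds * LR = 0.000169 * 589.773 = 0.09967164
Posterior probability = posterior_odds / (1 + posterior_odds)
= 0.09967164 / (1 + 0.09967164)
= 0.09967164 / 1.09967164
= 0.0906

0.0906


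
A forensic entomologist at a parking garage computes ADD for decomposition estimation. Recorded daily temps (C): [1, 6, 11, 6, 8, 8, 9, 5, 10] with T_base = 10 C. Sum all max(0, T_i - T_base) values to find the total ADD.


Computing ADD day by day:
Day 1: max(0, 1 - 10) = 0
Day 2: max(0, 6 - 10) = 0
Day 3: max(0, 11 - 10) = 1
Day 4: max(0, 6 - 10) = 0
Day 5: max(0, 8 - 10) = 0
Day 6: max(0, 8 - 10) = 0
Day 7: max(0, 9 - 10) = 0
Day 8: max(0, 5 - 10) = 0
Day 9: max(0, 10 - 10) = 0
Total ADD = 1

1


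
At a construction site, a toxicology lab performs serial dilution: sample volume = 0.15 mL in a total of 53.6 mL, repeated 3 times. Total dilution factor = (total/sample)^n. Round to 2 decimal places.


Dilution factor calculation:
Single dilution = V_total / V_sample = 53.6 / 0.15 ≈ 357.333333
Number of dilutions = 3
Total DF = (53.6 / 0.15)^3 (full precision, rounded at the end) = 45626861.04

45626861.04


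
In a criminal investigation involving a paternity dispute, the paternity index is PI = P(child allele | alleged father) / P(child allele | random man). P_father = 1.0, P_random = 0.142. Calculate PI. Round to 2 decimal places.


Paternity Index calculation:
PI = P(allele|father) / P(allele|random)
PI = 1.0 / 0.142
PI = 7.04

7.04


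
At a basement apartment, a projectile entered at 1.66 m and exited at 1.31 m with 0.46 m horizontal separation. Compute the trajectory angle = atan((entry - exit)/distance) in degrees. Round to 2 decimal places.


Bullet trajectory angle:
Height difference = 1.66 - 1.31 = 0.35 m
angle = atan(0.35 / 0.46)
angle = atan(0.76087)
angle = 37.27 degrees

37.27


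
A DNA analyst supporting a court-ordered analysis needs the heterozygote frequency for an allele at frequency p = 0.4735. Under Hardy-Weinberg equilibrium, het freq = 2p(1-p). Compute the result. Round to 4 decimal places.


Hardy-Weinberg heterozygote frequency:
q = 1 - p = 1 - 0.4735 = 0.5265
2pq = 2 * 0.4735 * 0.5265 = 0.4986

0.4986


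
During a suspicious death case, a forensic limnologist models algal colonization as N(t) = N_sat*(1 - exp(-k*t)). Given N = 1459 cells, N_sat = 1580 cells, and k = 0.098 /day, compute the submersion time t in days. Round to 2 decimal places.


PMSI from diatom colonization curve:
N / N_sat = 1459 / 1580 = 0.923418
1 - N/N_sat = 0.076582
ln(1 - N/N_sat) = -2.569393
t = -ln(1 - N/N_sat) / k = -(-2.569393) / 0.098 = 26.22 days

26.22


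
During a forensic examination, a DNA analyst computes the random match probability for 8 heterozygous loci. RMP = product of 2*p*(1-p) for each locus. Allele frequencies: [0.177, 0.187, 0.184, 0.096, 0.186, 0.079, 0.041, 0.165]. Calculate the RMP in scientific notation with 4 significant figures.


Computing RMP for 8 loci:
Locus 1: 2 * 0.177 * 0.823 = 0.291342
Locus 2: 2 * 0.187 * 0.813 = 0.304062
Locus 3: 2 * 0.184 * 0.816 = 0.300288
Locus 4: 2 * 0.096 * 0.904 = 0.173568
Locus 5: 2 * 0.186 * 0.814 = 0.302808
Locus 6: 2 * 0.079 * 0.921 = 0.145518
Locus 7: 2 * 0.041 * 0.959 = 0.078638
Locus 8: 2 * 0.165 * 0.835 = 0.27555
RMP = 4.408e-06

4.408e-06


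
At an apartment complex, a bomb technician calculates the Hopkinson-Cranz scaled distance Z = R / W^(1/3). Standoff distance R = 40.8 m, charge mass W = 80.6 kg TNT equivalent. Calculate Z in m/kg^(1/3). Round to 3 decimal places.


Scaled distance calculation:
W^(1/3) = 80.6^(1/3) = 4.319615
Z = R / W^(1/3) = 40.8 / 4.319615
Z = 9.445 m/kg^(1/3)

9.445


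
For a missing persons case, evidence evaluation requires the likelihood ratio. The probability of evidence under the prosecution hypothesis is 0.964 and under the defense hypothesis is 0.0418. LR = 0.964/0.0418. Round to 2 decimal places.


Likelihood ratio calculation:
LR = P(E|Hp) / P(E|Hd)
LR = 0.964 / 0.0418
LR = 23.06

23.06


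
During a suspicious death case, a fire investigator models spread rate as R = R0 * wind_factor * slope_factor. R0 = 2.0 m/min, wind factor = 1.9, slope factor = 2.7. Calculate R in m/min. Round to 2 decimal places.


Fire spread rate calculation:
R = R0 * wind_factor * slope_factor
= 2.0 * 1.9 * 2.7
= 3.8 * 2.7
= 10.26 m/min

10.26


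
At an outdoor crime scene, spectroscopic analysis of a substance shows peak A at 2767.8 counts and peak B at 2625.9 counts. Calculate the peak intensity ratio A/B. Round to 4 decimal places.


Spectral peak ratio:
Peak A = 2767.8 counts
Peak B = 2625.9 counts
Ratio = 2767.8 / 2625.9 = 1.0540

1.0540


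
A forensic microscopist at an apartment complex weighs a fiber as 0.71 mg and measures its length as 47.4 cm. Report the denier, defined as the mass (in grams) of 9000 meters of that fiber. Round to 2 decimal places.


Denier calculation:
Mass in grams = 0.71 mg / 1000 = 0.00071 g
Length in meters = 47.4 cm / 100 = 0.474 m
Linear density = mass / length = 0.00071 / 0.474 = 0.00149789 g/m
Denier = (g/m) * 9000 = 0.00149789 * 9000 = 13.48

13.48


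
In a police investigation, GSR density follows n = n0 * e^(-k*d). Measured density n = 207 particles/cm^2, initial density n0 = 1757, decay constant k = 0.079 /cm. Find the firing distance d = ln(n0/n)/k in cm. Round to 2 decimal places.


GSR distance calculation:
n0/n = 1757 / 207 = 8.487923
ln(n0/n) = 2.138644
d = 2.138644 / 0.079 = 27.07 cm

27.07


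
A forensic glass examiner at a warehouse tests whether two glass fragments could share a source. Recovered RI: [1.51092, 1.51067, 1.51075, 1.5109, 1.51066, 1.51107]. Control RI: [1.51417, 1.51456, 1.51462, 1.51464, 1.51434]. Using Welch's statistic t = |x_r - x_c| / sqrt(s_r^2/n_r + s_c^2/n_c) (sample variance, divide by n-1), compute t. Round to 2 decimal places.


Welch's t-criterion for glass RI comparison:
Recovered mean = sum / n_r = 9.06497 / 6 = 1.5108283
Control mean = sum / n_c = 7.57233 / 5 = 1.514466
Recovered sample variance s_r^2 = 2.62967e-08
Control sample variance s_c^2 = 4.158e-08
Welch SE (unpooled) = sqrt(s_r^2/n_r + s_c^2/n_c) = sqrt(4.38278e-09 + 8.316e-09) = sqrt(1.26988e-08) = 0.000112689
|mean_r - mean_c| = 0.00363767
t = 0.00363767 / 0.000112689 = 32.28

32.28


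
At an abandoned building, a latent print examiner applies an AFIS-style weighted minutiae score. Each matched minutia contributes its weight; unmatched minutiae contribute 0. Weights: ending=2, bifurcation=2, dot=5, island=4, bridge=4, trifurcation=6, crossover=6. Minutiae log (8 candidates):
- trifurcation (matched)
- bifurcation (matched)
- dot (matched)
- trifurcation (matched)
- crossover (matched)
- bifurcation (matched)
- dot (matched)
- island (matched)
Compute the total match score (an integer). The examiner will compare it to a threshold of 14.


Weighted minutiae match score:
  trifurcation: matched, +6 (running total 6)
  bifurcation: matched, +2 (running total 8)
  dot: matched, +5 (running total 13)
  trifurcation: matched, +6 (running total 19)
  crossover: matched, +6 (running total 25)
  bifurcation: matched, +2 (running total 27)
  dot: matched, +5 (running total 32)
  island: matched, +4 (running total 36)
Total score = 36
Threshold = 14; verdict = identification

36


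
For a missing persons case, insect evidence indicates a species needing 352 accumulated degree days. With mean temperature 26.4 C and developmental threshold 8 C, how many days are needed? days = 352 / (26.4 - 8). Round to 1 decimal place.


Insect development time:
Effective temperature = avg_temp - T_base = 26.4 - 8 = 18.4 C
Days = ADD / effective_temp = 352 / 18.4 = 19.1 days

19.1


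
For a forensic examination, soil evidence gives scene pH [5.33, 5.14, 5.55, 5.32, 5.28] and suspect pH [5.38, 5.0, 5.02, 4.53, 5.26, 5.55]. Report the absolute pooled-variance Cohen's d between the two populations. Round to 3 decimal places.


Pooled-variance Cohen's d for soil pH comparison:
Scene mean = 26.62 / 5 = 5.324
Suspect mean = 30.74 / 6 = 5.123333
Scene sample variance s_s^2 = 0.02173
Suspect sample variance s_c^2 = 0.128907
Pooled variance = ((n_s-1)*s_s^2 + (n_c-1)*s_c^2) / (n_s + n_c - 2) = 0.081273
Pooled SD = sqrt(0.081273) = 0.285084
Mean difference = 0.200667
|d| = |0.200667| / 0.285084 = 0.704

0.704


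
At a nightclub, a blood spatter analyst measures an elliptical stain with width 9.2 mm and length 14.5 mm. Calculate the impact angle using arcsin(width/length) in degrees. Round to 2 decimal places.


Blood spatter impact angle calculation:
width / length = 9.2 / 14.5 = 0.634483
angle = arcsin(0.634483)
angle = 39.38 degrees

39.38


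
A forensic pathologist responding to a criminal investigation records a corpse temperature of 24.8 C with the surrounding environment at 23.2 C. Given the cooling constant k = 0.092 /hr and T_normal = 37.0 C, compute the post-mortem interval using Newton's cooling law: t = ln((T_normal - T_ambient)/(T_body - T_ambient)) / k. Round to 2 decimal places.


Using Newton's law of cooling:
t = ln((T_normal - T_ambient) / (T_body - T_ambient)) / k
T_normal - T_ambient = 13.8
T_body - T_ambient = 1.6
Ratio = 8.625
ln(ratio) = 2.154665
t = 2.154665 / 0.092 = 23.42 hours

23.42


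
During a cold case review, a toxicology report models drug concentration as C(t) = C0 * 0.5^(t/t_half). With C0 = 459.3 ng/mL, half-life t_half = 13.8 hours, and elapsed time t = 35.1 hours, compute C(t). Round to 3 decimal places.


Drug concentration decay:
Number of half-lives = t / t_half = 35.1 / 13.8 = 2.543478
Decay factor = 0.5^2.543478 = 0.17152871
C(t) = 459.3 * 0.17152871 = 78.783 ng/mL

78.783


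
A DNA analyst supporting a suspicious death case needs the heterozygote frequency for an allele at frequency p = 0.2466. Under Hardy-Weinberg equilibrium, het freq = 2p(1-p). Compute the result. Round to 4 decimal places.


Hardy-Weinberg heterozygote frequency:
q = 1 - p = 1 - 0.2466 = 0.7534
2pq = 2 * 0.2466 * 0.7534 = 0.3716

0.3716


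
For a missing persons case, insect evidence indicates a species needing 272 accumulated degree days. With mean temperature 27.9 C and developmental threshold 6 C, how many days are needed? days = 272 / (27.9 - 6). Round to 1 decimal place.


Insect development time:
Effective temperature = avg_temp - T_base = 27.9 - 6 = 21.9 C
Days = ADD / effective_temp = 272 / 21.9 = 12.4 days

12.4


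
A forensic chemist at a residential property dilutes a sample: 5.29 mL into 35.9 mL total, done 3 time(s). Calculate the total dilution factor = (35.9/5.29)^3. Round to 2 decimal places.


Dilution factor calculation:
Single dilution = V_total / V_sample = 35.9 / 5.29 ≈ 6.786389
Number of dilutions = 3
Total DF = (35.9 / 5.29)^3 (full precision, rounded at the end) = 312.55

312.55


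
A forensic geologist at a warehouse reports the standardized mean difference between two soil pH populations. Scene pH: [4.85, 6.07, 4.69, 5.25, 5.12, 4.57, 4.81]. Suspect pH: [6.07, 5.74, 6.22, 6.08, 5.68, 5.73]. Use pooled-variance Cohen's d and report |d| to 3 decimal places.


Pooled-variance Cohen's d for soil pH comparison:
Scene mean = 35.36 / 7 = 5.051429
Suspect mean = 35.52 / 6 = 5.92
Scene sample variance s_s^2 = 0.257148
Suspect sample variance s_c^2 = 0.05284
Pooled variance = ((n_s-1)*s_s^2 + (n_c-1)*s_c^2) / (n_s + n_c - 2) = 0.164281
Pooled SD = sqrt(0.164281) = 0.405316
Mean difference = -0.868571
|d| = |-0.868571| / 0.405316 = 2.143

2.143


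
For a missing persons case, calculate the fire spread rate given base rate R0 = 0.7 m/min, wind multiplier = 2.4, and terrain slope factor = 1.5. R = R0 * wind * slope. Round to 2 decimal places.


Fire spread rate calculation:
R = R0 * wind_factor * slope_factor
= 0.7 * 2.4 * 1.5
= 1.68 * 1.5
= 2.52 m/min

2.52


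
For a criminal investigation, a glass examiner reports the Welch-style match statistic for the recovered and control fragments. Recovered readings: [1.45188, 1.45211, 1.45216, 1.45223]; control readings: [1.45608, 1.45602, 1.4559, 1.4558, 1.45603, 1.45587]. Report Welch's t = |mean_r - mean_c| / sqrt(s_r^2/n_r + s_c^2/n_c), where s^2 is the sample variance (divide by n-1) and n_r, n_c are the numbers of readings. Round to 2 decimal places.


Welch's t-criterion for glass RI comparison:
Recovered mean = sum / n_r = 5.80838 / 4 = 1.452095
Control mean = sum / n_c = 8.7357 / 6 = 1.45595
Recovered sample variance s_r^2 = 2.29667e-08
Control sample variance s_c^2 = 1.192e-08
Welch SE (unpooled) = sqrt(s_r^2/n_r + s_c^2/n_c) = sqrt(5.74167e-09 + 1.98667e-09) = sqrt(7.72834e-09) = 8.7911e-05
|mean_r - mean_c| = 0.003855
t = 0.003855 / 8.7911e-05 = 43.85

43.85


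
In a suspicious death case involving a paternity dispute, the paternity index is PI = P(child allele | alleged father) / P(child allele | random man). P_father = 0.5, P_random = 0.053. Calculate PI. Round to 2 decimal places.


Paternity Index calculation:
PI = P(allele|father) / P(allele|random)
PI = 0.5 / 0.053
PI = 9.43

9.43


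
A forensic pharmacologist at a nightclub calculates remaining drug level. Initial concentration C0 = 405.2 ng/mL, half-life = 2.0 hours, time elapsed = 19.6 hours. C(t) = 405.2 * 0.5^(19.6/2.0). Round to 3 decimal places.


Drug concentration decay:
Number of half-lives = t / t_half = 19.6 / 2.0 = 9.8
Decay factor = 0.5^9.8 = 0.00112178
C(t) = 405.2 * 0.00112178 = 0.455 ng/mL

0.455


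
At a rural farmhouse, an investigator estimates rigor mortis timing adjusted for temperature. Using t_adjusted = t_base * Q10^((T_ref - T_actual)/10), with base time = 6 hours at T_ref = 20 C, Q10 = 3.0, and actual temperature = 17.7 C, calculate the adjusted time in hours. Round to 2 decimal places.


Rigor mortis time adjustment:
Exponent = (T_ref - T_actual) / 10 = (20 - 17.7) / 10 = 0.23
Q10 factor = 3.0^0.23 = 1.28747
t_adjusted = 6 * 1.28747 = 7.72 hours

7.72


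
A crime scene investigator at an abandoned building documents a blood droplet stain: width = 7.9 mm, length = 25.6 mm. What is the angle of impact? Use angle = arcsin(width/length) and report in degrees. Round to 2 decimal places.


Blood spatter impact angle calculation:
width / length = 7.9 / 25.6 = 0.308594
angle = arcsin(0.308594)
angle = 17.97 degrees

17.97


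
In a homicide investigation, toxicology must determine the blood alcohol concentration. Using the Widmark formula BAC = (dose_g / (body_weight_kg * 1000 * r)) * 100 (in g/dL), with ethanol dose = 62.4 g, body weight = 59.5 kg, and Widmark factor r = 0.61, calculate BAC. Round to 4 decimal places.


Applying the Widmark formula:
BAC = (dose_g / (body_wt * 1000 * r)) * 100
Denominator = 59.5 * 1000 * 0.61 = 36295
BAC = (62.4 / 36295) * 100
BAC = 0.1719 g/dL

0.1719


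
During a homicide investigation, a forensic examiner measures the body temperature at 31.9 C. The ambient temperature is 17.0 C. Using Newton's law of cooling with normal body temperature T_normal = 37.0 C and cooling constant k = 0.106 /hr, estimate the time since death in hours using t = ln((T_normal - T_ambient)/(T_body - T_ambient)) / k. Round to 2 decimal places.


Using Newton's law of cooling:
t = ln((T_normal - T_ambient) / (T_body - T_ambient)) / k
T_normal - T_ambient = 20.0
T_body - T_ambient = 14.9
Ratio = 1.342282
ln(ratio) = 0.294371
t = 0.294371 / 0.106 = 2.78 hours

2.78


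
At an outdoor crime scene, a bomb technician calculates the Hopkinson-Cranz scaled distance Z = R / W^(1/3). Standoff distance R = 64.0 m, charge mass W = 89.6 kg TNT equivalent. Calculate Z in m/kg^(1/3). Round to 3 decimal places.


Scaled distance calculation:
W^(1/3) = 89.6^(1/3) = 4.474756
Z = R / W^(1/3) = 64.0 / 4.474756
Z = 14.302 m/kg^(1/3)

14.302


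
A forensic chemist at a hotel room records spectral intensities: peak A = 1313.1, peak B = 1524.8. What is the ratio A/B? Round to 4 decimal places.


Spectral peak ratio:
Peak A = 1313.1 counts
Peak B = 1524.8 counts
Ratio = 1313.1 / 1524.8 = 0.8612

0.8612


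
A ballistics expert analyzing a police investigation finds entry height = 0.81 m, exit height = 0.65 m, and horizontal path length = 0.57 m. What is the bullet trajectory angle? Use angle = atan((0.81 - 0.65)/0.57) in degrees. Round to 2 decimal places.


Bullet trajectory angle:
Height difference = 0.81 - 0.65 = 0.16 m
angle = atan(0.16 / 0.57)
angle = atan(0.280702)
angle = 15.68 degrees

15.68


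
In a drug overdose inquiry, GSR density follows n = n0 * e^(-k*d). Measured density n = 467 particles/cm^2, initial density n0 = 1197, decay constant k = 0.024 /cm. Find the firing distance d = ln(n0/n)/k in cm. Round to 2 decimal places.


GSR distance calculation:
n0/n = 1197 / 467 = 2.563169
ln(n0/n) = 0.941244
d = 0.941244 / 0.024 = 39.22 cm

39.22


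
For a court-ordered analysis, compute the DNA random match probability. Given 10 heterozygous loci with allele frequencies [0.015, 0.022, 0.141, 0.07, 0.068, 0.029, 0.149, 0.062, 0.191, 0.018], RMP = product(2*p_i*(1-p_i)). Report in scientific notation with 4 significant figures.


Computing RMP for 10 loci:
Locus 1: 2 * 0.015 * 0.985 = 0.02955
Locus 2: 2 * 0.022 * 0.978 = 0.043032
Locus 3: 2 * 0.141 * 0.859 = 0.242238
Locus 4: 2 * 0.07 * 0.93 = 0.1302
Locus 5: 2 * 0.068 * 0.932 = 0.126752
Locus 6: 2 * 0.029 * 0.971 = 0.056318
Locus 7: 2 * 0.149 * 0.851 = 0.253598
Locus 8: 2 * 0.062 * 0.938 = 0.116312
Locus 9: 2 * 0.191 * 0.809 = 0.309038
Locus 10: 2 * 0.018 * 0.982 = 0.035352
RMP = 9.226e-11

9.226e-11


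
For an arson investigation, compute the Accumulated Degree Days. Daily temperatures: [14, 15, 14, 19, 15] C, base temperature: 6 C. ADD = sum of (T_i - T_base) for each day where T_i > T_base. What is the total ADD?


Computing ADD day by day:
Day 1: max(0, 14 - 6) = 8
Day 2: max(0, 15 - 6) = 9
Day 3: max(0, 14 - 6) = 8
Day 4: max(0, 19 - 6) = 13
Day 5: max(0, 15 - 6) = 9
Total ADD = 47

47


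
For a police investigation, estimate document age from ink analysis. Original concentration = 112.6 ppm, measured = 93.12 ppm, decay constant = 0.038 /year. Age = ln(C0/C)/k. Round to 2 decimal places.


Document age estimation:
C0/C = 112.6 / 93.12 = 1.209192
ln(C0/C) = 0.189952
t = 0.189952 / 0.038 = 5.00 years

5.00


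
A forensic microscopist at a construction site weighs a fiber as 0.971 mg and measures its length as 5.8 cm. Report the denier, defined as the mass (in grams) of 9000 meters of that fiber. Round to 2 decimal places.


Denier calculation:
Mass in grams = 0.971 mg / 1000 = 0.000971 g
Length in meters = 5.8 cm / 100 = 0.058 m
Linear density = mass / length = 0.000971 / 0.058 = 0.01674138 g/m
Denier = (g/m) * 9000 = 0.01674138 * 9000 = 150.67

150.67


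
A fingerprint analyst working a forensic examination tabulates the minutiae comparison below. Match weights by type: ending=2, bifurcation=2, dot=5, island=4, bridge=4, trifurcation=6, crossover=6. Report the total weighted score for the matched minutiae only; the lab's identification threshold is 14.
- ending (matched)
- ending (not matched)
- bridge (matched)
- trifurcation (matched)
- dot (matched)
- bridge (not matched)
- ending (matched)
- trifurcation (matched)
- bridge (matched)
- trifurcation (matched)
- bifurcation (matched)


Weighted minutiae match score:
  ending: matched, +2 (running total 2)
  ending: not matched, +0
  bridge: matched, +4 (running total 6)
  trifurcation: matched, +6 (running total 12)
  dot: matched, +5 (running total 17)
  bridge: not matched, +0
  ending: matched, +2 (running total 19)
  trifurcation: matched, +6 (running total 25)
  bridge: matched, +4 (running total 29)
  trifurcation: matched, +6 (running total 35)
  bifurcation: matched, +2 (running total 37)
Total score = 37
Threshold = 14; verdict = identification

37


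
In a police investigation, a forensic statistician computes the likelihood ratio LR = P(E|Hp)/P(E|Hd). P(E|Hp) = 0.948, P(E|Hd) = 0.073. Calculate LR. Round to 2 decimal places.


Likelihood ratio calculation:
LR = P(E|Hp) / P(E|Hd)
LR = 0.948 / 0.073
LR = 12.99

12.99


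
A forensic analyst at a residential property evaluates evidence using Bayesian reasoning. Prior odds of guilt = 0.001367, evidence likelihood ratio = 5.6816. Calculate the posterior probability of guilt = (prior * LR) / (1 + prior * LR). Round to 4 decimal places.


Bayesian evidence evaluation:
Posterior odds = prior_odds * LR = 0.001367 * 5.6816 = 0.007766747
Posterior probability = posterior_odds / (1 + posterior_odds)
= 0.007766747 / (1 + 0.007766747)
= 0.007766747 / 1.007766747
= 0.0077

0.0077


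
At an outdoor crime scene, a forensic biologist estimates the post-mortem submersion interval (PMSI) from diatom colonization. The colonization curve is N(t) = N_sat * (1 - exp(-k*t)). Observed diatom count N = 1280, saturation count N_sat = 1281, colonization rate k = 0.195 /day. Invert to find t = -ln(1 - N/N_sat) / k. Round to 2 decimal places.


PMSI from diatom colonization curve:
N / N_sat = 1280 / 1281 = 0.999219
1 - N/N_sat = 0.000781
ln(1 - N/N_sat) = -7.154935
t = -ln(1 - N/N_sat) / k = -(-7.154935) / 0.195 = 36.69 days

36.69


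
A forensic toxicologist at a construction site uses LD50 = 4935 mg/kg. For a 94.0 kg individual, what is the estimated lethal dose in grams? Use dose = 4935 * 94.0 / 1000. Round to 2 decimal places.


Lethal dose calculation:
Lethal dose = LD50 * body_weight / 1000
= 4935 * 94.0 / 1000
= 463890 / 1000
= 463.89 g

463.89


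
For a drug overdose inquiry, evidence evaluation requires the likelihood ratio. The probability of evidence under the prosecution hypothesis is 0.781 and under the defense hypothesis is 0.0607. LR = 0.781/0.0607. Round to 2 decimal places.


Likelihood ratio calculation:
LR = P(E|Hp) / P(E|Hd)
LR = 0.781 / 0.0607
LR = 12.87

12.87


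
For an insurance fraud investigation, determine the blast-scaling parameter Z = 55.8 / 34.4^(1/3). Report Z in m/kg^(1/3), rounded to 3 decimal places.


Scaled distance calculation:
W^(1/3) = 34.4^(1/3) = 3.252267
Z = R / W^(1/3) = 55.8 / 3.252267
Z = 17.157 m/kg^(1/3)

17.157


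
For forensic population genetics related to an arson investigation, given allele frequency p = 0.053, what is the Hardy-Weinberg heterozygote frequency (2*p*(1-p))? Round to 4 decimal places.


Hardy-Weinberg heterozygote frequency:
q = 1 - p = 1 - 0.053 = 0.947
2pq = 2 * 0.053 * 0.947 = 0.1004

0.1004


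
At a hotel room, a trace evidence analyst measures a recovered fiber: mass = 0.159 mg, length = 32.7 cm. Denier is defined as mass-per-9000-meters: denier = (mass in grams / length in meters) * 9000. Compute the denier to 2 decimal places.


Denier calculation:
Mass in grams = 0.159 mg / 1000 = 0.000159 g
Length in meters = 32.7 cm / 100 = 0.327 m
Linear density = mass / length = 0.000159 / 0.327 = 0.00048624 g/m
Denier = (g/m) * 9000 = 0.00048624 * 9000 = 4.38

4.38


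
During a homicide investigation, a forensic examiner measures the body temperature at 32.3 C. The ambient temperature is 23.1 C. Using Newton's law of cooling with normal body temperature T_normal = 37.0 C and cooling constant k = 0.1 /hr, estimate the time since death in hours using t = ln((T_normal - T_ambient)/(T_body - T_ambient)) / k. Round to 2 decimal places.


Using Newton's law of cooling:
t = ln((T_normal - T_ambient) / (T_body - T_ambient)) / k
T_normal - T_ambient = 13.9
T_body - T_ambient = 9.2
Ratio = 1.51087
ln(ratio) = 0.412686
t = 0.412686 / 0.1 = 4.13 hours

4.13
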